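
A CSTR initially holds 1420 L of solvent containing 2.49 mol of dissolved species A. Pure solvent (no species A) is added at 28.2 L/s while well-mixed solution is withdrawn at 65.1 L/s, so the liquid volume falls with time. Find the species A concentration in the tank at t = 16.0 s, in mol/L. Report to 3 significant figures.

Total volume: dV/dt = Q_in − Q_out = -36.900 L/s, so V(t) = 1420 − 36.900 t and V(16.0) = 829.60 L.
No species A enters, so dm/dt = −Q_out · (m/V).
Separate: dm/m = −Q_out dt/V(t) ⇒ ln(m/m₀) = −(Q_out/(Q_in−Q_out)) ln(V/V₀).
m = m₀ (V₀/V)^(Q_out/(Q_in−Q_out)) = 2.49 × (1420/829.60)^(-1.7642) = 0.96470 mol.
C = m/V = 0.96470/829.60 = 0.0011629 mol/L.

0.00116 mol/L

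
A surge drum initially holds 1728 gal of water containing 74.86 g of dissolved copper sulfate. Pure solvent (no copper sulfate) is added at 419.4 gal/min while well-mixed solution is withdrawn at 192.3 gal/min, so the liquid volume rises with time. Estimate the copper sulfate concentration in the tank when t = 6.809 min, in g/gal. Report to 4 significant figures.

Total volume: dV/dt = Q_in − Q_out = 227.100 gal/min, so V(t) = 1728 + 227.100 t and V(6.809) = 3274.32 gal.
Solute balance: dm/dt = 0 − Q_out C = −Q_out m/V(t).
dm/m = −Q_out dt/(V₀ + 227.100 t); integrating gives ln(m/m₀) = −(Q_out/(Q_in−Q_out)) ln(V/V₀).
m = m₀ (V₀/V)^(Q_out/(Q_in−Q_out)) = 74.86 × (1728/3274.32)^(0.846764) = 43.5719 g.
C = m/V = 43.5719/3274.32 = 0.0133072 g/gal.

0.01331 g/gal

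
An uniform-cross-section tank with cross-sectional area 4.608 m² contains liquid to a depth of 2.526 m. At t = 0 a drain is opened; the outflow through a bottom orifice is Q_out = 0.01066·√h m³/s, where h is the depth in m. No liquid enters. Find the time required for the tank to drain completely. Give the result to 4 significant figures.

1374 s

A dh/dt = −Q_out = −0.01066 √h.
This is separable: 2 d(√h)/dt = −0.01066/A, so √h = √h₀ − (0.01066/(2A)) t.
Tank is empty when √h = 0: t_empty = 2A√h₀/0.01066.
t_empty = 2·4.608·√2.526/0.01066 = 9.21600·1.58934/0.01066 = 1374.05 s.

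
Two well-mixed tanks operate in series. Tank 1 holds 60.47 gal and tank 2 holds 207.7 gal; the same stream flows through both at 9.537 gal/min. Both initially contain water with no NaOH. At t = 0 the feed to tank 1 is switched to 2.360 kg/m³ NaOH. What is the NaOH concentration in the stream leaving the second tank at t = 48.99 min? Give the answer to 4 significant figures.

2.009 kg/m³

Species balance on tank i: dCᵢ/dt = (Cᵢ₋₁ − Cᵢ)/τᵢ with τᵢ = Vᵢ/Q.
τ₁ = 60.47/9.537 = 6.34057 min; τ₂ = 207.7/9.537 = 21.7783 min.
Solving the cascade with C₁(0)=C₂(0)=0 gives C₂(t) = C_in[1 − (τ₁ e^(−t/τ₁) − τ₂ e^(−t/τ₂))/(τ₁ − τ₂)].
At t = 48.99: e^(−t/τ₁) = 0.000441013, e^(−t/τ₂) = 0.105454.
C₂ = 2.360·[1 − (6.34057·0.000441013 − 21.7783·0.105454)/(-15.4378)] = 2.360·0.851416 = 2.00934 kg/m³.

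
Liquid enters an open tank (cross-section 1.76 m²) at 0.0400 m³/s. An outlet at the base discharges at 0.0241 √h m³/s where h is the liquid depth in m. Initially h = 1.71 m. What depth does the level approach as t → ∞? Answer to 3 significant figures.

2.75 m

A dh/dt = Q_in − 0.0241 √h. Steady state requires inflow = outflow:
Q_in = 0.0241 √h_ss ⇒ √h_ss = 0.0400/0.0241 = 1.6598.
h_ss = 1.6598² = 2.7548 m. (Since h₀ = 1.71 m < h_ss, the level will rise toward this value.)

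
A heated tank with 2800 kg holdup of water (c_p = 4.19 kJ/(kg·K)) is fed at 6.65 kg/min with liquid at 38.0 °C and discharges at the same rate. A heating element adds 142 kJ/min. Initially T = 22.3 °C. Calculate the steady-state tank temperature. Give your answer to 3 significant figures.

43.1 °C

Energy balance: M c_p dT/dt = ṁ c_p (T_in − T) + 142.
At steady state dT/dt = 0 ⇒ T_ss = T_in + Q̇/(ṁ c_p) = 38.0 + 142/(6.65·4.19) = 43.096 °C.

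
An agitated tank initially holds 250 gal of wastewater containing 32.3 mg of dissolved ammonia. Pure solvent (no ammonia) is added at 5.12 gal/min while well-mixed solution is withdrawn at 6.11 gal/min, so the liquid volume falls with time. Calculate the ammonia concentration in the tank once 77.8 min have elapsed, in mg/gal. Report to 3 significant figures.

0.0192 mg/gal

Total volume: dV/dt = Q_in − Q_out = -0.99000 gal/min, so V(t) = 250 − 0.99000 t and V(77.8) = 172.98 gal.
Species balance (pure solvent in): dm/dt = −Q_out · m/V(t).
Separate: dm/m = −Q_out dt/V(t) ⇒ ln(m/m₀) = −(Q_out/(Q_in−Q_out)) ln(V/V₀).
m = m₀ (V₀/V)^(Q_out/(Q_in−Q_out)) = 32.3 × (250/172.98)^(-6.1717) = 3.3269 mg.
C = m/V = 3.3269/172.98 = 0.019233 mg/gal.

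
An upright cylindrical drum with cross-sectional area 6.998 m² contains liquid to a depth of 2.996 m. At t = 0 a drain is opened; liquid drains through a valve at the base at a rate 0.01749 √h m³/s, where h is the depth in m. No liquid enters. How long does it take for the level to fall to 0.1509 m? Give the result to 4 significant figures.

A dh/dt = −Q_out = −0.01749 √h.
This is separable: 2 d(√h)/dt = −0.01749/A, so √h = √h₀ − (0.01749/(2A)) t.
t = 2A(√h₀ − √h)/0.01749 = 2·6.998·(√2.996 − √0.1509)/0.01749
  = 13.9960 × (1.73090 − 0.388458) / 0.01749 = 1074.26 s.

1074 s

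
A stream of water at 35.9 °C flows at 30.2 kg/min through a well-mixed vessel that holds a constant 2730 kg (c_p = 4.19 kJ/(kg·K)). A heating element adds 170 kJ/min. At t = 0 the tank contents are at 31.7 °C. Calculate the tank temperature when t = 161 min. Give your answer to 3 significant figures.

36.3 °C

First-law balance (no shaft work): M c_p dT/dt = ṁ c_p (T_in − T) + 170.
τ = M/ṁ = 90.397 min; T_ss = T_in + Q̇/(ṁ c_p) = 35.9 + 170/(30.2·4.19) = 37.243 °C.
T approaches T_ss exponentially: T(t) = T_ss + (T₀ − T_ss) e^(−t/τ).
T(161) = 37.243 + (-5.5435)·e^(−161/90.397) = 37.243 + (-5.5435)·0.16847 = 36.310 °C.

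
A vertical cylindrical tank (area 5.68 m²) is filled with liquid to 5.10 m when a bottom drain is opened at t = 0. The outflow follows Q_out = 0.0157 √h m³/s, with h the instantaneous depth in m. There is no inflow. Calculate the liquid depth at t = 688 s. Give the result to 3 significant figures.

1.71 m

With no inflow, A dh/dt = −0.0157 √h.
∫ h^(−1/2) dh = −(0.0157/A) ∫ dt, giving 2√h = 2√h₀ − (0.0157/A) t.
√h = √5.10 − 0.0157·688/(2·5.68) = 2.2583 − 0.95085 = 1.3075.
h = 1.3075² = 1.7095 m.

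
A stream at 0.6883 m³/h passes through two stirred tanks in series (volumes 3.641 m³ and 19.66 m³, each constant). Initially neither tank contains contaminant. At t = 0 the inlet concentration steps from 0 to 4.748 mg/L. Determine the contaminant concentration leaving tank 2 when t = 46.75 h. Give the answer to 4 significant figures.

3.614 mg/L

Time constants: τᵢ = Vᵢ/Q for each well-mixed tank.
τ₁ = 3.641/0.6883 = 5.28984 h; τ₂ = 19.66/0.6883 = 28.5631 h.
Solving the cascade with C₁(0)=C₂(0)=0 gives C₂(t) = C_in[1 − (τ₁ e^(−t/τ₁) − τ₂ e^(−t/τ₂))/(τ₁ − τ₂)].
At t = 46.75: e^(−t/τ₁) = 0.000145158, e^(−t/τ₂) = 0.194616.
C₂ = 4.748·[1 − (5.28984·0.000145158 − 28.5631·0.194616)/(-23.2733)] = 4.748·0.761182 = 3.61409 mg/L.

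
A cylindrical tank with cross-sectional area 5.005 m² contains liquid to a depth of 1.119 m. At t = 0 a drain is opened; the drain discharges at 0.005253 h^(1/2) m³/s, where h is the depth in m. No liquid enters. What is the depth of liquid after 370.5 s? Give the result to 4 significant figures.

0.7455 m

Unsteady balance on liquid volume: A dh/dt = −0.005253 √h.
Separate and integrate: 2(√h − √h₀) = −(0.005253/A) t.
√h = √1.119 − 0.005253·370.5/(2·5.005) = 1.05783 − 0.194429 = 0.863399.
h = 0.863399² = 0.745457 m.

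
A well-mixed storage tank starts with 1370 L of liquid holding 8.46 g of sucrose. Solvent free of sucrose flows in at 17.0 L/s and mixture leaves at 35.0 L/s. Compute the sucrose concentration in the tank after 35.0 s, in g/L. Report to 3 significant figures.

0.00345 g/L

Let m(t) be the amount of sucrose. Volume: V(t) = V₀ + (Q_in − Q_out) t = 1370 − 18.000 t; V(35.0) = 740.00 L.
Solute balance: dm/dt = 0 − Q_out C = −Q_out m/V(t).
dm/m = −Q_out dt/(V₀ − 18.000 t); integrating gives ln(m/m₀) = −(Q_out/(Q_in−Q_out)) ln(V/V₀).
m = m₀ (V₀/V)^(Q_out/(Q_in−Q_out)) = 8.46 × (1370/740.00)^(-1.9444) = 2.5542 g.
C = m/V = 2.5542/740.00 = 0.0034516 g/L.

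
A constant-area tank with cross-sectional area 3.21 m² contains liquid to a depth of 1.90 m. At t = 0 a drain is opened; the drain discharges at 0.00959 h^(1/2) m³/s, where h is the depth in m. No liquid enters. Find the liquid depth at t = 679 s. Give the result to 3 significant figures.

A dh/dt = −Q_out = −0.00959 √h.
Separate and integrate: 2(√h − √h₀) = −(0.00959/A) t.
√h = √1.90 − 0.00959·679/(2·3.21) = 1.3784 − 1.0143 = 0.36414.
h = 0.36414² = 0.13259 m.

0.133 m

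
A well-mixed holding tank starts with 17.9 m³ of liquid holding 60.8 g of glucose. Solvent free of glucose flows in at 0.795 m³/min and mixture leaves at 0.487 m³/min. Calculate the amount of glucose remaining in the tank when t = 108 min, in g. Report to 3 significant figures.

Total volume: dV/dt = Q_in − Q_out = 0.30800 m³/min, so V(t) = 17.9 + 0.30800 t and V(108) = 51.164 m³.
No glucose enters, so dm/dt = −Q_out · (m/V).
dm/m = −Q_out dt/(V₀ + 0.30800 t); integrating gives ln(m/m₀) = −(Q_out/(Q_in−Q_out)) ln(V/V₀).
m = m₀ (V₀/V)^(Q_out/(Q_in−Q_out)) = 60.8 × (17.9/51.164)^(1.5812) = 11.554 g.

11.6 g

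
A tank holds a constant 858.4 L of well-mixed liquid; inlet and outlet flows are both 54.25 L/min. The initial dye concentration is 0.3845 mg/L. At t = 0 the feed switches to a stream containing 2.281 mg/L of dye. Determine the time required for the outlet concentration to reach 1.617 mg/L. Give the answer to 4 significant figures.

16.61 min

Mass balance on the solute (V constant): V dC/dt = Q(C_in − C), so τ = V/Q = 15.8230 min.
C(t) = C_in + (C₀ − C_in) e^(−t/τ). Set C = 1.617 and solve for t:
e^(−t/τ) = (C − C_in)/(C₀ − C_in) = (1.617 − 2.281)/(0.3845 − 2.281) = 0.350119
t = −τ ln(…) = 15.8230 × 1.04948 = 16.6060 min.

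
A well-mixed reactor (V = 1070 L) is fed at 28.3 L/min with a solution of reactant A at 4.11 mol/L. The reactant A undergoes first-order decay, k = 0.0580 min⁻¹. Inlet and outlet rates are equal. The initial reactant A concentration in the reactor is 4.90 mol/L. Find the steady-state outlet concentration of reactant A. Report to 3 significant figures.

1.29 mol/L

Accumulation = in − out − consumed: V dC/dt = Q C_in − Q C − k V C.
At steady state: 0 = Q C_in − (Q + kV) C_ss, so C_ss = Q C_in/(Q + kV).
C_ss = 28.3·4.11/(28.3 + 0.0580·1070) = 116.31/90.360 = 1.2872 mol/L.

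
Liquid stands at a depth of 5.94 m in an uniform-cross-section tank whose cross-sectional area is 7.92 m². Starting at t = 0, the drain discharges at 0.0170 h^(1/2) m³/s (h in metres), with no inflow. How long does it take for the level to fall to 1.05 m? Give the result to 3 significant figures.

With no inflow, A dh/dt = −0.0170 √h.
Separate and integrate: 2(√h − √h₀) = −(0.0170/A) t.
t = 2A(√h₀ − √h)/0.0170 = 2·7.92·(√5.94 − √1.05)/0.0170
  = 15.840 × (2.4372 − 1.0247) / 0.0170 = 1316.1 s.

1320 s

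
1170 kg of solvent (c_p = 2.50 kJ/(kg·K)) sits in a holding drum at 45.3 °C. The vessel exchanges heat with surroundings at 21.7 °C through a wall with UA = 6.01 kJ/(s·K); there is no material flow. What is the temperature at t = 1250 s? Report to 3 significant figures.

23.5 °C

Energy balance: M c_p dT/dt = −UA(T − T_amb).
dT/dt = (T_ss − T)/τ with T_ss = T_amb = 21.700 °C, τ = M c_p/UA = 1170·2.50/6.01 = 486.69 s.
Solution: T(t) = T_ss + (T₀ − T_ss) e^(−t/τ).
T(1250) = 21.700 + (23.600)·0.076660 = 23.509 °C.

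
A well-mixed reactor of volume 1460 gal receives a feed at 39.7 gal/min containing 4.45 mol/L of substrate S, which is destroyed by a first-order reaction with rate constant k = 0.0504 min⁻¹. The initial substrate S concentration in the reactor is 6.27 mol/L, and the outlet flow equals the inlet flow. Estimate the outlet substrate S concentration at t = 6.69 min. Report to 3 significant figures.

V dC/dt = Q(C_in − C) − k V C.
dC/dt = (Q/V) C_in − (Q/V + k) C; effective rate a = Q/V + k = 0.027192 + 0.0504 = 0.077592 min⁻¹.
C_ss = Q C_in/(Q + kV) = 1.5595 mol/L; C(t) = C_ss + (C₀ − C_ss) e^(−a t).
C(6.69) = 1.5595 + (4.7105)·e^(−0.077592·6.69) = 1.5595 + (4.7105)·0.59506 = 4.3625 mol/L.

4.36 mol/L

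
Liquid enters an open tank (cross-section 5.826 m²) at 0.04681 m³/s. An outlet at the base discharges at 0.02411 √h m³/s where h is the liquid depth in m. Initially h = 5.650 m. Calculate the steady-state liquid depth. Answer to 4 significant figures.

Level balance: A dh/dt = 0.04681 − 0.02411 √h. Setting dh/dt = 0:
Q_in = 0.02411 √h_ss ⇒ √h_ss = 0.04681/0.02411 = 1.94152.
h_ss = 1.94152² = 3.76949 m. (Since h₀ = 5.650 m > h_ss, the level will fall toward this value.)

3.769 m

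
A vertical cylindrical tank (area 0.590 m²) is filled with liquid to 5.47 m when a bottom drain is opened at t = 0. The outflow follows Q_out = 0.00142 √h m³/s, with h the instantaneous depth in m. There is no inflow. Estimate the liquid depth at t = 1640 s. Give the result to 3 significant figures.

With no inflow, A dh/dt = −0.00142 √h.
This is separable: 2 d(√h)/dt = −0.00142/A, so √h = √h₀ − (0.00142/(2A)) t.
√h = √5.47 − 0.00142·1640/(2·0.590) = 2.3388 − 1.9736 = 0.36524.
h = 0.36524² = 0.13340 m.

0.133 m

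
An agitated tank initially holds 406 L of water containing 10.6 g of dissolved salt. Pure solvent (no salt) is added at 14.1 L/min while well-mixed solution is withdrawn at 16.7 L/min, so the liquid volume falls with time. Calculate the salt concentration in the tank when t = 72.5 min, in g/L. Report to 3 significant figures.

0.000885 g/L

Total volume: dV/dt = Q_in − Q_out = -2.6000 L/min, so V(t) = 406 − 2.6000 t and V(72.5) = 217.50 L.
Solute balance: dm/dt = 0 − Q_out C = −Q_out m/V(t).
dm/m = −Q_out dt/(V₀ − 2.6000 t); integrating gives ln(m/m₀) = −(Q_out/(Q_in−Q_out)) ln(V/V₀).
m = m₀ (V₀/V)^(Q_out/(Q_in−Q_out)) = 10.6 × (406/217.50)^(-6.4231) = 0.19241 g.
C = m/V = 0.19241/217.50 = 0.00088463 g/L.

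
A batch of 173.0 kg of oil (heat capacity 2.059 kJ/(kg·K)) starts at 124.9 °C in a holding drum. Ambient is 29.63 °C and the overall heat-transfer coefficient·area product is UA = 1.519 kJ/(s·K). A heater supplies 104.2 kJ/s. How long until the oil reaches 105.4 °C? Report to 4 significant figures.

308.0 s

Lumped-capacitance energy balance: M c_p dT/dt = UA(T_amb − T) + Q̇.
τ = M c_p/UA = 234.501 s; T_ss = T_amb + Q̇/UA = 29.63 + 104.2/1.519 = 98.2278 °C.
T(t) = T_ss + (T₀ − T_ss)e^(−t/τ); set T = 105.4:
t = −τ ln[(T − T_ss)/(T₀ − T_ss)] = −234.501 · ln(0.268903) = 307.995 s.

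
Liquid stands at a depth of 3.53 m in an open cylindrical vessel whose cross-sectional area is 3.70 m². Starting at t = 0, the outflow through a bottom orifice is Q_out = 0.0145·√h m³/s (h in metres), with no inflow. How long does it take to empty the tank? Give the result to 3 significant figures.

959 s

A dh/dt = −Q_out = −0.0145 √h.
Separate and integrate: 2(√h − √h₀) = −(0.0145/A) t.
Set h = 0: 2√h₀ = (0.0145/A) t_empty ⇒ t_empty = 2A√h₀/0.0145.
t_empty = 2·3.70·√3.53/0.0145 = 7.4000·1.8788/0.0145 = 958.85 s.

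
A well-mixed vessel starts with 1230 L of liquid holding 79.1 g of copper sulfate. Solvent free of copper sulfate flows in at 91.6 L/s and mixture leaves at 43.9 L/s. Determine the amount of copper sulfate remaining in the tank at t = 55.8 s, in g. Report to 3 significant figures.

Let m(t) be the amount of copper sulfate. Volume: V(t) = V₀ + (Q_in − Q_out) t = 1230 + 47.700 t; V(55.8) = 3891.7 L.
No copper sulfate enters, so dm/dt = −Q_out · (m/V).
Separate: dm/m = −Q_out dt/V(t) ⇒ ln(m/m₀) = −(Q_out/(Q_in−Q_out)) ln(V/V₀).
m = m₀ (V₀/V)^(Q_out/(Q_in−Q_out)) = 79.1 × (1230/3891.7)^(0.92034) = 27.403 g.

27.4 g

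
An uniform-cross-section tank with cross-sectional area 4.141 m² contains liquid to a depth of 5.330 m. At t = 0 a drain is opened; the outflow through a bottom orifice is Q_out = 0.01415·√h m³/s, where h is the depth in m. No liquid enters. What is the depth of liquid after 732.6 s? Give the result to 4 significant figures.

Unsteady balance on liquid volume: A dh/dt = −0.01415 √h.
This is separable: 2 d(√h)/dt = −0.01415/A, so √h = √h₀ − (0.01415/(2A)) t.
√h = √5.330 − 0.01415·732.6/(2·4.141) = 2.30868 − 1.25167 = 1.05701.
h = 1.05701² = 1.11728 m.

1.117 m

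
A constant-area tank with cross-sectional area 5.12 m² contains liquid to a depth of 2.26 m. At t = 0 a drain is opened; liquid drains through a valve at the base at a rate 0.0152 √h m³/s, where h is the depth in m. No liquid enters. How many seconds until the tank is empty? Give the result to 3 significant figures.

Mass balance (ρ constant): A dh/dt = −0.0152 √h.
Separate and integrate: 2(√h − √h₀) = −(0.0152/A) t.
Tank is empty when √h = 0: t_empty = 2A√h₀/0.0152.
t_empty = 2·5.12·√2.26/0.0152 = 10.240·1.5033/0.0152 = 1012.8 s.

1010 s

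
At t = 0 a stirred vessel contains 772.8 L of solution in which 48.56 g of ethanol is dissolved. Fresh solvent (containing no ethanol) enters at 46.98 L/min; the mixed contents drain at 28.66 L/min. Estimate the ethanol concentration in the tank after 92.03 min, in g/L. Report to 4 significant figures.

0.003230 g/L

Let m(t) be the amount of ethanol. Volume: V(t) = V₀ + (Q_in − Q_out) t = 772.8 + 18.3200 t; V(92.03) = 2458.79 L.
No ethanol enters, so dm/dt = −Q_out · (m/V).
dm/m = −Q_out dt/(V₀ + 18.3200 t); integrating gives ln(m/m₀) = −(Q_out/(Q_in−Q_out)) ln(V/V₀).
m = m₀ (V₀/V)^(Q_out/(Q_in−Q_out)) = 48.56 × (772.8/2458.79)^(1.56441) = 7.94184 g.
C = m/V = 7.94184/2458.79 = 0.00322998 g/L.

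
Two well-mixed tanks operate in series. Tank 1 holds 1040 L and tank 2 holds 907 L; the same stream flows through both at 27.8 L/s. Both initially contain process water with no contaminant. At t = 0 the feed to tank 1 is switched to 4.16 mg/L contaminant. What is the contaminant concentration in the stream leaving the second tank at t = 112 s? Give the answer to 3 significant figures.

3.45 mg/L

Species balance on tank i: dCᵢ/dt = (Cᵢ₋₁ − Cᵢ)/τᵢ with τᵢ = Vᵢ/Q.
τ₁ = 1040/27.8 = 37.410 s; τ₂ = 907/27.8 = 32.626 s.
Tank 1: C₁ = C_in(1 − e^(−t/τ₁)). Tank 2 (τ₁ ≠ τ₂): C₂ = C_in[1 − (τ₁ e^(−t/τ₁) − τ₂ e^(−t/τ₂))/(τ₁ − τ₂)].
At t = 112: e^(−t/τ₁) = 0.050094, e^(−t/τ₂) = 0.032295.
C₂ = 4.16·[1 − (37.410·0.050094 − 32.626·0.032295)/(4.7842)] = 4.16·0.82852 = 3.4466 mg/L.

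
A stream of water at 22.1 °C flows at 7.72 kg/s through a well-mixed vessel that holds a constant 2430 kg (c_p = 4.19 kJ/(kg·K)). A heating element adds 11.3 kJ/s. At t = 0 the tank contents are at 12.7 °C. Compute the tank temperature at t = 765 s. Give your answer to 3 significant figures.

Heat balance on the well-mixed liquid: M c_p dT/dt = ṁ c_p (T_in − T) + 11.3.
τ = M/ṁ = 314.77 s; T_ss = T_in + Q̇/(ṁ c_p) = 22.1 + 11.3/(7.72·4.19) = 22.449 °C.
T approaches T_ss exponentially: T(t) = T_ss + (T₀ − T_ss) e^(−t/τ).
T(765) = 22.449 + (-9.7493)·e^(−765/314.77) = 22.449 + (-9.7493)·0.088004 = 21.591 °C.

21.6 °C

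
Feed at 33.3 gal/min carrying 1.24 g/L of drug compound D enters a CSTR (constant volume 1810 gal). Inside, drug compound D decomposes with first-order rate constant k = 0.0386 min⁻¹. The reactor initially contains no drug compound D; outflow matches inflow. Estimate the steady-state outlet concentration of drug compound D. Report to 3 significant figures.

V dC/dt = Q(C_in − C) − k V C.
Steady state (dC/dt = 0): C_ss = Q C_in/(Q + kV) = C_in/(1 + kV/Q).
C_ss = 33.3·1.24/(33.3 + 0.0386·1810) = 41.292/103.17 = 0.40025 g/L.

0.400 g/L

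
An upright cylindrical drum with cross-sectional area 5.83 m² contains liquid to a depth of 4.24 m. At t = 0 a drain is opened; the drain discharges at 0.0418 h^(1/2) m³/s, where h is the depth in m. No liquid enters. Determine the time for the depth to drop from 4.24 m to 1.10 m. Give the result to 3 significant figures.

282 s

Volume balance on the tank: A dh/dt = −0.0418 √h.
This is separable: 2 d(√h)/dt = −0.0418/A, so √h = √h₀ − (0.0418/(2A)) t.
t = 2A(√h₀ − √h)/0.0418 = 2·5.83·(√4.24 − √1.10)/0.0418
  = 11.660 × (2.0591 − 1.0488) / 0.0418 = 281.83 s.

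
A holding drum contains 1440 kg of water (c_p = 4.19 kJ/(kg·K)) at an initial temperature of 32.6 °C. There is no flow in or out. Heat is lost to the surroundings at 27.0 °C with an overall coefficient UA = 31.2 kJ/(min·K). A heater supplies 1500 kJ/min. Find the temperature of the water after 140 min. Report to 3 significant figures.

Lumped-capacitance energy balance: M c_p dT/dt = UA(T_amb − T) + Q̇.
dT/dt = (T_ss − T)/τ with T_ss = T_amb + Q̇/UA = 27.0 + 1500/31.2 = 75.077 °C, τ = M c_p/UA = 1440·4.19/31.2 = 193.38 min.
This is linear first-order; T(t) = T_ss + (T₀ − T_ss) e^(−t/τ).
T(140) = 75.077 + (-42.477)·0.48484 = 54.483 °C.

54.5 °C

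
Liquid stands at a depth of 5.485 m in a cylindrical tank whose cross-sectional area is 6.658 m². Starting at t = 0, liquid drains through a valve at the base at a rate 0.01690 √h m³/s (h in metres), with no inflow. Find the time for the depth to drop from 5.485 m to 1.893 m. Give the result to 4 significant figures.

Unsteady balance on liquid volume: A dh/dt = −0.01690 √h.
Separate and integrate: 2(√h − √h₀) = −(0.01690/A) t.
t = 2A(√h₀ − √h)/0.01690 = 2·6.658·(√5.485 − √1.893)/0.01690
  = 13.3160 × (2.34201 − 1.37586) / 0.01690 = 761.253 s.

761.3 s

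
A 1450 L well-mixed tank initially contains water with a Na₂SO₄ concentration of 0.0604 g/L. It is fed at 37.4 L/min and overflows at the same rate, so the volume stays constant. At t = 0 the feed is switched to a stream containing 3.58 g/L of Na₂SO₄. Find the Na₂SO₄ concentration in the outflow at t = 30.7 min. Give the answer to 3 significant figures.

Accumulation = in − out for the solute gives V dC/dt = Q(C_in − C).
Time constant τ = V/Q = 1450/37.4 = 38.770 min.
Solution: C(t) = C_in + (C₀ − C_in) e^(−t/τ).
C(30.7) = 3.58 + (0.0604 − 3.58)·e^(−30.7/38.770) = 3.58 + (-3.5196)·0.45301 = 1.9856 g/L.

1.99 g/L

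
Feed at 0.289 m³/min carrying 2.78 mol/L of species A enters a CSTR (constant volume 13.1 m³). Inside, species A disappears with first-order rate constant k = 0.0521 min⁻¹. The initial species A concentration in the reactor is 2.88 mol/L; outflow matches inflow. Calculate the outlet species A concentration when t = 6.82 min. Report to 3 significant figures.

Species balance: V dC/dt = Q C_in − Q C − k V C.
dC/dt = (Q/V) C_in − (Q/V + k) C; effective rate a = Q/V + k = 0.022061 + 0.0521 = 0.074161 min⁻¹.
C_ss = Q C_in/(Q + kV) = 0.82698 mol/L; C(t) = C_ss + (C₀ − C_ss) e^(−a t).
C(6.82) = 0.82698 + (2.0530)·e^(−0.074161·6.82) = 0.82698 + (2.0530)·0.60304 = 2.0650 mol/L.

2.07 mol/L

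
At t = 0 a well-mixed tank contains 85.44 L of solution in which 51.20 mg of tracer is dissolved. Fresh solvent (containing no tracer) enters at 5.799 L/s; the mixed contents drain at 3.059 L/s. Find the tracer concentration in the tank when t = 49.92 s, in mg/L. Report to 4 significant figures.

Total volume: dV/dt = Q_in − Q_out = 2.74000 L/s, so V(t) = 85.44 + 2.74000 t and V(49.92) = 222.221 L.
No tracer enters, so dm/dt = −Q_out · (m/V).
dm/m = −Q_out dt/(V₀ + 2.74000 t); integrating gives ln(m/m₀) = −(Q_out/(Q_in−Q_out)) ln(V/V₀).
m = m₀ (V₀/V)^(Q_out/(Q_in−Q_out)) = 51.20 × (85.44/222.221)^(1.11642) = 17.6123 mg.
C = m/V = 17.6123/222.221 = 0.0792559 mg/L.

0.07926 mg/L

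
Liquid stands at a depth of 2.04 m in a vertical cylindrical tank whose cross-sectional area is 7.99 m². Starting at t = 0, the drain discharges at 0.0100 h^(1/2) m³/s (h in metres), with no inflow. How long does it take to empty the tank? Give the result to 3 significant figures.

With no inflow, A dh/dt = −0.0100 √h.
Separate and integrate: 2(√h − √h₀) = −(0.0100/A) t.
Tank is empty when √h = 0: t_empty = 2A√h₀/0.0100.
t_empty = 2·7.99·√2.04/0.0100 = 15.980·1.4283/0.0100 = 2282.4 s.

2280 s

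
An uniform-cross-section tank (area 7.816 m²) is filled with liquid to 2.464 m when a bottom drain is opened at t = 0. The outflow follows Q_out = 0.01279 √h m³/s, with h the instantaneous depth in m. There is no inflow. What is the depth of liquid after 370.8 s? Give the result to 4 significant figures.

1.604 m

With no inflow, A dh/dt = −0.01279 √h.
Separate and integrate: 2(√h − √h₀) = −(0.01279/A) t.
√h = √2.464 − 0.01279·370.8/(2·7.816) = 1.56971 − 0.303386 = 1.26633.
h = 1.26633² = 1.60358 m.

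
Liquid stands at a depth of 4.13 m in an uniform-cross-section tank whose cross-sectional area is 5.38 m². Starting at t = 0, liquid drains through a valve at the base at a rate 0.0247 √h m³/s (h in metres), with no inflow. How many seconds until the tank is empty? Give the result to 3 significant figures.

885 s

A dh/dt = −Q_out = −0.0247 √h.
This is separable: 2 d(√h)/dt = −0.0247/A, so √h = √h₀ − (0.0247/(2A)) t.
Set h = 0: 2√h₀ = (0.0247/A) t_empty ⇒ t_empty = 2A√h₀/0.0247.
t_empty = 2·5.38·√4.13/0.0247 = 10.760·2.0322/0.0247 = 885.30 s.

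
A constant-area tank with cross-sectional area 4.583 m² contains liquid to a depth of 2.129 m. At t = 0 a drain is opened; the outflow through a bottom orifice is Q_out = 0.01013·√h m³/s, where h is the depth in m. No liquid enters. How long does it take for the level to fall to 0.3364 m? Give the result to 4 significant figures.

795.5 s

Accumulation of liquid (constant cross-section A): A dh/dt = −0.01013 √h.
This is separable: 2 d(√h)/dt = −0.01013/A, so √h = √h₀ − (0.01013/(2A)) t.
t = 2A(√h₀ − √h)/0.01013 = 2·4.583·(√2.129 − √0.3364)/0.01013
  = 9.16600 × (1.45911 − 0.580000) / 0.01013 = 795.451 s.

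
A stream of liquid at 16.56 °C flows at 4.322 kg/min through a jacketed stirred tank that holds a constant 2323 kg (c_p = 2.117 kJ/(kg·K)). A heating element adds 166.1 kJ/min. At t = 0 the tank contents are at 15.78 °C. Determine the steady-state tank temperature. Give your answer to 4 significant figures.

34.71 °C

Energy balance: M c_p dT/dt = ṁ c_p (T_in − T) + 166.1.
At steady state dT/dt = 0 ⇒ T_ss = T_in + Q̇/(ṁ c_p) = 16.56 + 166.1/(4.322·2.117) = 34.7137 °C.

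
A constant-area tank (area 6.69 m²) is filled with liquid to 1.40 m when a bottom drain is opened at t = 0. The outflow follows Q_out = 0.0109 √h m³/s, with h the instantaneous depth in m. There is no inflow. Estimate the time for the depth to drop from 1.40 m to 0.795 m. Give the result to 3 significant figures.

358 s

A dh/dt = −Q_out = −0.0109 √h.
Separate and integrate: 2(√h − √h₀) = −(0.0109/A) t.
t = 2A(√h₀ − √h)/0.0109 = 2·6.69·(√1.40 − √0.795)/0.0109
  = 13.380 × (1.1832 − 0.89163) / 0.0109 = 357.93 s.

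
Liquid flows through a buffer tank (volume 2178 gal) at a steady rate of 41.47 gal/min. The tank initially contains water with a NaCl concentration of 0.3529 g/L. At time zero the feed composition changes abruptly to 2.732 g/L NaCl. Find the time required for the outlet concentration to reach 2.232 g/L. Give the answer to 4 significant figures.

81.92 min

Species balance: V dC/dt = Q(C_in − C) ⇒ τ = V/Q = 52.5199 min.
C(t) = C_in + (C₀ − C_in) e^(−t/τ). Set C = 2.232 and solve for t:
e^(−t/τ) = (C − C_in)/(C₀ − C_in) = (2.232 − 2.732)/(0.3529 − 2.732) = 0.210164
t = −τ ln(…) = 52.5199 × 1.55987 = 81.9242 min.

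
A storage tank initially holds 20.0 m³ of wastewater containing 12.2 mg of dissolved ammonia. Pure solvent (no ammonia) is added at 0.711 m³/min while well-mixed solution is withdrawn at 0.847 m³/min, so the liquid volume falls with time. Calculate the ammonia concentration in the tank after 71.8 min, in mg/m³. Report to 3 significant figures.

Let m(t) be the amount of ammonia. Volume: V(t) = V₀ + (Q_in − Q_out) t = 20.0 − 0.13600 t; V(71.8) = 10.235 m³.
Species balance (pure solvent in): dm/dt = −Q_out · m/V(t).
Separate: dm/m = −Q_out dt/V(t) ⇒ ln(m/m₀) = −(Q_out/(Q_in−Q_out)) ln(V/V₀).
m = m₀ (V₀/V)^(Q_out/(Q_in−Q_out)) = 12.2 × (20.0/10.235)^(-6.2279) = 0.18812 mg.
C = m/V = 0.18812/10.235 = 0.018380 mg/m³.

0.0184 mg/m³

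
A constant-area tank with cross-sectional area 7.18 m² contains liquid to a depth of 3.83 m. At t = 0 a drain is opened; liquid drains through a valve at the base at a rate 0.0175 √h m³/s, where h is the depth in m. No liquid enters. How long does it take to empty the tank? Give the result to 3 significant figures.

1610 s

Unsteady balance on liquid volume: A dh/dt = −0.0175 √h.
This is separable: 2 d(√h)/dt = −0.0175/A, so √h = √h₀ − (0.0175/(2A)) t.
Tank is empty when √h = 0: t_empty = 2A√h₀/0.0175.
t_empty = 2·7.18·√3.83/0.0175 = 14.360·1.9570/0.0175 = 1605.9 s.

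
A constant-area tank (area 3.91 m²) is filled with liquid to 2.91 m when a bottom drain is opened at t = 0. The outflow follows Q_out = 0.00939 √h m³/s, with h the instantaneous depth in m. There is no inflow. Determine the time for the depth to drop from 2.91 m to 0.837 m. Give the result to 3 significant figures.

659 s

With no inflow, A dh/dt = −0.00939 √h.
∫ h^(−1/2) dh = −(0.00939/A) ∫ dt, giving 2√h = 2√h₀ − (0.00939/A) t.
t = 2A(√h₀ − √h)/0.00939 = 2·3.91·(√2.91 − √0.837)/0.00939
  = 7.8200 × (1.7059 − 0.91488) / 0.00939 = 658.74 s.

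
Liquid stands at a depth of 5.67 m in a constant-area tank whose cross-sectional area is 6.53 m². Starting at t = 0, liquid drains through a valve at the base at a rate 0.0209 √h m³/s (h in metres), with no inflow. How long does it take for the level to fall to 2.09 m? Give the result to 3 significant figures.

A dh/dt = −Q_out = −0.0209 √h.
Separate and integrate: 2(√h − √h₀) = −(0.0209/A) t.
t = 2A(√h₀ − √h)/0.0209 = 2·6.53·(√5.67 − √2.09)/0.0209
  = 13.060 × (2.3812 − 1.4457) / 0.0209 = 584.57 s.

585 s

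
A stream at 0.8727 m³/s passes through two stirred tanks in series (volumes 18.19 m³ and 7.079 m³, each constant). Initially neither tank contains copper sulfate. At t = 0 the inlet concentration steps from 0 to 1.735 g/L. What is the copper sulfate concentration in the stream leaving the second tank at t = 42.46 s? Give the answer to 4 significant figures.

1.370 g/L

Each tank obeys Vᵢ dCᵢ/dt = Q(Cᵢ₋₁ − Cᵢ), so τᵢ = Vᵢ/Q.
τ₁ = 18.19/0.8727 = 20.8434 s; τ₂ = 7.079/0.8727 = 8.11161 s.
Solving the cascade with C₁(0)=C₂(0)=0 gives C₂(t) = C_in[1 − (τ₁ e^(−t/τ₁) − τ₂ e^(−t/τ₂))/(τ₁ − τ₂)].
At t = 42.46: e^(−t/τ₁) = 0.130406, e^(−t/τ₂) = 0.00532963.
C₂ = 1.735·[1 − (20.8434·0.130406 − 8.11161·0.00532963)/(12.7318)] = 1.735·0.789905 = 1.37049 g/L.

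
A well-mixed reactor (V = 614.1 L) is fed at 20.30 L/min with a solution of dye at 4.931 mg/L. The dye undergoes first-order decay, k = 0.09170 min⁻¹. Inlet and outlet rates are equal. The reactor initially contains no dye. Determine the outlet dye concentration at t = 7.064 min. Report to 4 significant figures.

0.7653 mg/L

Species balance: V dC/dt = Q C_in − Q C − k V C.
dC/dt = (Q/V) C_in − (Q/V + k) C; effective rate a = Q/V + k = 0.0330565 + 0.09170 = 0.124757 min⁻¹.
C_ss = Q C_in/(Q + kV) = 1.30656 mg/L; C(t) = C_ss + (C₀ − C_ss) e^(−a t).
C(7.064) = 1.30656 + (-1.30656)·e^(−0.124757·7.064) = 1.30656 + (-1.30656)·0.414252 = 0.765313 mg/L.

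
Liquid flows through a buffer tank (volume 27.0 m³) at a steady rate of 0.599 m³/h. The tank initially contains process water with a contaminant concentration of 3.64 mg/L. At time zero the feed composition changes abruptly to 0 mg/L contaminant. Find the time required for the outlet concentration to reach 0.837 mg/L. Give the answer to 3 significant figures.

Mass balance on the solute (V constant): V dC/dt = Q(C_in − C), so τ = V/Q = 45.075 h.
C(t) = C_in + (C₀ − C_in) e^(−t/τ). Set C = 0.837 and solve for t:
e^(−t/τ) = (C − C_in)/(C₀ − C_in) = (0.837 − 0)/(3.64 − 0) = 0.22995
t = −τ ln(…) = 45.075 × 1.4699 = 66.257 h.

66.3 h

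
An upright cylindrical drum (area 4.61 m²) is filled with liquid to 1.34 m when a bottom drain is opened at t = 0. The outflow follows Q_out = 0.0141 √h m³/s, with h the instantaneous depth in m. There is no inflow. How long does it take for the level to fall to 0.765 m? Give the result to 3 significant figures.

A dh/dt = −Q_out = −0.0141 √h.
This is separable: 2 d(√h)/dt = −0.0141/A, so √h = √h₀ − (0.0141/(2A)) t.
t = 2A(√h₀ − √h)/0.0141 = 2·4.61·(√1.34 − √0.765)/0.0141
  = 9.2200 × (1.1576 − 0.87464) / 0.0141 = 185.02 s.

185 s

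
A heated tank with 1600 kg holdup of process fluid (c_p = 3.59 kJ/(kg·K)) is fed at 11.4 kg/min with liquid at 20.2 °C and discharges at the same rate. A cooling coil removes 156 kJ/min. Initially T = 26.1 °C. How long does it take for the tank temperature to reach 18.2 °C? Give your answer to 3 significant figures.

Energy balance: M c_p dT/dt = ṁ c_p (T_in − T) − 156.
τ = M/ṁ = 140.35 min; T_ss = T_in − Q̇/(ṁ c_p) = 16.388 °C.
T(t) = T_ss + (T₀ − T_ss) e^(−t/τ). Set T = 18.2:
e^(−t/τ) = (18.2 − 16.388)/(26.1 − 16.388) = 0.18655
t = −140.35 · ln(0.18655) = 235.65 min.

236 min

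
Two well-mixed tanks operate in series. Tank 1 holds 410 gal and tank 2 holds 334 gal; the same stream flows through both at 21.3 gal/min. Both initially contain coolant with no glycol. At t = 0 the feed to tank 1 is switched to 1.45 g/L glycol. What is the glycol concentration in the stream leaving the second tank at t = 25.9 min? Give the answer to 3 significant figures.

Each tank obeys Vᵢ dCᵢ/dt = Q(Cᵢ₋₁ − Cᵢ), so τᵢ = Vᵢ/Q.
τ₁ = 410/21.3 = 19.249 min; τ₂ = 334/21.3 = 15.681 min.
Solving the cascade with C₁(0)=C₂(0)=0 gives C₂(t) = C_in[1 − (τ₁ e^(−t/τ₁) − τ₂ e^(−t/τ₂))/(τ₁ − τ₂)].
At t = 25.9: e^(−t/τ₁) = 0.26040, e^(−t/τ₂) = 0.19172.
C₂ = 1.45·[1 − (19.249·0.26040 − 15.681·0.19172)/(3.5681)] = 1.45·0.43778 = 0.63478 g/L.

0.635 g/L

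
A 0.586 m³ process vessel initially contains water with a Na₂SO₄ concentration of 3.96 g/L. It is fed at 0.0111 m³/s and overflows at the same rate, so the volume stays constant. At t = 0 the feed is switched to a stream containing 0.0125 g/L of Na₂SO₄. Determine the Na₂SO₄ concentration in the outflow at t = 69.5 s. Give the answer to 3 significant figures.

1.07 g/L

Unsteady species balance (constant V, well mixed): V dC/dt = Q(C_in − C).
Time constant τ = V/Q = 0.586/0.0111 = 52.793 s.
C approaches C_in exponentially: C(t) = C_in + (C₀ − C_in) e^(−t/τ).
C(69.5) = 0.0125 + (3.96 − 0.0125)·e^(−69.5/52.793) = 0.0125 + (3.9475)·0.26808 = 1.0707 g/L.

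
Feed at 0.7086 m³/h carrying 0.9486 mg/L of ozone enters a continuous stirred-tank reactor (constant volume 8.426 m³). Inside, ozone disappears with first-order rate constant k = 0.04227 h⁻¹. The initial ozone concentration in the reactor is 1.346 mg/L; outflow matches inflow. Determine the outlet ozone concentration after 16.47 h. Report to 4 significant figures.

Species balance: V dC/dt = Q C_in − Q C − k V C.
This is linear with rate a = Q/V + k = 0.126367 h⁻¹.
C_ss = Q C_in/(Q + kV) = 0.631291 mg/L; C(t) = C_ss + (C₀ − C_ss) e^(−a t).
C(16.47) = 0.631291 + (0.714709)·e^(−0.126367·16.47) = 0.631291 + (0.714709)·0.124773 = 0.720467 mg/L.

0.7205 mg/L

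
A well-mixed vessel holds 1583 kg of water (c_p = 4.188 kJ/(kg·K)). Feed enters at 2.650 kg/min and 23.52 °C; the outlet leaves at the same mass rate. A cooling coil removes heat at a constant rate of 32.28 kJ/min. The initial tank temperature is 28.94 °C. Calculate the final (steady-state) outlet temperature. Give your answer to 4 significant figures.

20.61 °C

Heat balance on the well-mixed liquid: M c_p dT/dt = ṁ c_p (T_in − T) − 32.28.
At steady state dT/dt = 0 ⇒ T_ss = T_in − Q̇/(ṁ c_p) = 23.52 − 32.28/(2.650·4.188) = 20.6114 °C.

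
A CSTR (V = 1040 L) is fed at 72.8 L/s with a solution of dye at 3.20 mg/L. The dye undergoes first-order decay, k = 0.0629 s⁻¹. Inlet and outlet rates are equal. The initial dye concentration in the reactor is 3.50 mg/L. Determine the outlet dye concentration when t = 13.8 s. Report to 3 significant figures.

Species balance: V dC/dt = Q C_in − Q C − k V C.
dC/dt = (Q/V) C_in − (Q/V + k) C; effective rate a = Q/V + k = 0.070000 + 0.0629 = 0.13290 s⁻¹.
C_ss = Q C_in/(Q + kV) = 1.6855 mg/L; C(t) = C_ss + (C₀ − C_ss) e^(−a t).
C(13.8) = 1.6855 + (1.8145)·e^(−0.13290·13.8) = 1.6855 + (1.8145)·0.15977 = 1.9754 mg/L.

1.98 mg/L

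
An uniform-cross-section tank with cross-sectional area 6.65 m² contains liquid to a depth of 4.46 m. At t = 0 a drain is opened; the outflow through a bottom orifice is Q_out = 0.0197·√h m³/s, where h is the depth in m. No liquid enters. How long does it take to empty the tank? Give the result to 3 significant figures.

A dh/dt = −Q_out = −0.0197 √h.
∫ h^(−1/2) dh = −(0.0197/A) ∫ dt, giving 2√h = 2√h₀ − (0.0197/A) t.
Set h = 0: 2√h₀ = (0.0197/A) t_empty ⇒ t_empty = 2A√h₀/0.0197.
t_empty = 2·6.65·√4.46/0.0197 = 13.300·2.1119/0.0197 = 1425.8 s.

1430 s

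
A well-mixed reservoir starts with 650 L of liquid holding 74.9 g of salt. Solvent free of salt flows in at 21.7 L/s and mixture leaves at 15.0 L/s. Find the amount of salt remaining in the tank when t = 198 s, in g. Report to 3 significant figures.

Let m(t) be the amount of salt. Volume: V(t) = V₀ + (Q_in − Q_out) t = 650 + 6.7000 t; V(198) = 1976.6 L.
Solute balance: dm/dt = 0 − Q_out C = −Q_out m/V(t).
dm/m = −Q_out dt/(V₀ + 6.7000 t); integrating gives ln(m/m₀) = −(Q_out/(Q_in−Q_out)) ln(V/V₀).
m = m₀ (V₀/V)^(Q_out/(Q_in−Q_out)) = 74.9 × (650/1976.6)^(2.2388) = 6.2105 g.

6.21 g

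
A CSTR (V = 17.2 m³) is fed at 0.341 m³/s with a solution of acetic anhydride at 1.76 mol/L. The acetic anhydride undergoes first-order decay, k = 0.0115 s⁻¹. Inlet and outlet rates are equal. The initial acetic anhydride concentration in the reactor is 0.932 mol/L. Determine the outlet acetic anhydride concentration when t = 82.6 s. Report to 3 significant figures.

Accumulation = in − out − consumed: V dC/dt = Q C_in − Q C − k V C.
dC/dt = (Q/V) C_in − (Q/V + k) C; effective rate a = Q/V + k = 0.019826 + 0.0115 = 0.031326 s⁻¹.
C_ss = Q C_in/(Q + kV) = 1.1139 mol/L; C(t) = C_ss + (C₀ − C_ss) e^(−a t).
C(82.6) = 1.1139 + (-0.18188)·e^(−0.031326·82.6) = 1.1139 + (-0.18188)·0.075208 = 1.1002 mol/L.

1.10 mol/L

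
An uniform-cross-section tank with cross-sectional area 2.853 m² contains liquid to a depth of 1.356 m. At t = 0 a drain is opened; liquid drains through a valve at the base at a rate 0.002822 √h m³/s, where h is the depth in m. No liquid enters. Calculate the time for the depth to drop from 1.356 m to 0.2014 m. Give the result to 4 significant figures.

Volume balance on the tank: A dh/dt = −0.002822 √h.
This is separable: 2 d(√h)/dt = −0.002822/A, so √h = √h₀ − (0.002822/(2A)) t.
t = 2A(√h₀ − √h)/0.002822 = 2·2.853·(√1.356 − √0.2014)/0.002822
  = 5.70600 × (1.16447 − 0.448776) / 0.002822 = 1447.12 s.

1447 s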